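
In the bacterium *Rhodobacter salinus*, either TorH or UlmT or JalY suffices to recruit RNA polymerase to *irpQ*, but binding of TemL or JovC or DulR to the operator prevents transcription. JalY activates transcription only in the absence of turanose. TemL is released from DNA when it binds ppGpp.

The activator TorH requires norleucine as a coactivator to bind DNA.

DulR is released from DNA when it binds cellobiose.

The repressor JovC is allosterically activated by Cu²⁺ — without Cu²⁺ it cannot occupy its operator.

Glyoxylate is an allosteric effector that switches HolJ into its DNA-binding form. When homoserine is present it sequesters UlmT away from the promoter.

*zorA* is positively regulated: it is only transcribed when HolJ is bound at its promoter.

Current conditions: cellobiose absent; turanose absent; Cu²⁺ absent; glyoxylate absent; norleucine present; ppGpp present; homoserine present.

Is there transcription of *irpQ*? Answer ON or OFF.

OFF

Norleucine is present, so TorH is active.
Homoserine is present, so UlmT is inactive.
ppGpp is present, so TemL is inactive.
Turanose is absent, so JalY is active.
Cu²⁺ is absent, so JovC is inactive.
Cellobiose is absent, so DulR is active.
With repressor DulR bound, *irpQ* is not transcribed.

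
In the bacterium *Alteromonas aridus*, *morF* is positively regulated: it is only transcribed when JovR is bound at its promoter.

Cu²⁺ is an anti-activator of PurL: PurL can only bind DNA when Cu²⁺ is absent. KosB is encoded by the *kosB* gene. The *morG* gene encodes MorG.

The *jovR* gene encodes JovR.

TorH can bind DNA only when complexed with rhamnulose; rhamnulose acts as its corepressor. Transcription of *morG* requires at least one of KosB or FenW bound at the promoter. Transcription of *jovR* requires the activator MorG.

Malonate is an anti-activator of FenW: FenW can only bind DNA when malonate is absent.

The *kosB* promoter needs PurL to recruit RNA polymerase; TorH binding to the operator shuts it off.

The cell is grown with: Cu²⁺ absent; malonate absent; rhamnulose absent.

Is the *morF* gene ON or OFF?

Rhamnulose is absent, so TorH is inactive.
Cu²⁺ is absent, so PurL is active.
No repressor is bound and PurL is active, so *kosB* is transcribed.
So KosB is produced and active.
Malonate is absent, so FenW is active.
Activator KosB is present, so *morG* is transcribed.
So MorG is produced and active.
No repressor is bound and MorG is active, so *jovR* is transcribed.
So JovR is produced and active.
No repressor is bound and JovR is active, so *morF* is transcribed.

ON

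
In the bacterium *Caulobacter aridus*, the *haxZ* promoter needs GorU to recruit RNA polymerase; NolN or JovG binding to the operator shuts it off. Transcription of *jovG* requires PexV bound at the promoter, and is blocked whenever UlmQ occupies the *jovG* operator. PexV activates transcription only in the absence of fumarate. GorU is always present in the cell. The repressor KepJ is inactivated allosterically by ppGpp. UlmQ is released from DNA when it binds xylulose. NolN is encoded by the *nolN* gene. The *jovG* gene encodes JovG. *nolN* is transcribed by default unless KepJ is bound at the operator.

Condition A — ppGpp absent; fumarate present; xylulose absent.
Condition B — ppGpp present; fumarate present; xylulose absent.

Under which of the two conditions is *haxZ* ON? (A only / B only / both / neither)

A only

Condition A:
GorU is produced constitutively and is active.
ppGpp is absent, so KepJ is active.
With repressor KepJ bound, *nolN* is not transcribed.
So NolN is not produced.
Fumarate is present, so PexV is inactive.
Xylulose is absent, so UlmQ is active.
With repressor UlmQ bound, *jovG* is not transcribed.
So JovG is not produced.
No repressor is bound and GorU is active, so *haxZ* is transcribed.
→ *haxZ* is ON in A.
Condition B:
GorU is produced constitutively and is active.
ppGpp is present, so KepJ is inactive.
With no repressor bound, *nolN* is transcribed.
So NolN is produced and active.
Fumarate is present, so PexV is inactive.
Xylulose is absent, so UlmQ is active.
With repressor UlmQ bound, *jovG* is not transcribed.
So JovG is not produced.
With repressor NolN bound, *haxZ* is not transcribed.
→ *haxZ* is OFF in B.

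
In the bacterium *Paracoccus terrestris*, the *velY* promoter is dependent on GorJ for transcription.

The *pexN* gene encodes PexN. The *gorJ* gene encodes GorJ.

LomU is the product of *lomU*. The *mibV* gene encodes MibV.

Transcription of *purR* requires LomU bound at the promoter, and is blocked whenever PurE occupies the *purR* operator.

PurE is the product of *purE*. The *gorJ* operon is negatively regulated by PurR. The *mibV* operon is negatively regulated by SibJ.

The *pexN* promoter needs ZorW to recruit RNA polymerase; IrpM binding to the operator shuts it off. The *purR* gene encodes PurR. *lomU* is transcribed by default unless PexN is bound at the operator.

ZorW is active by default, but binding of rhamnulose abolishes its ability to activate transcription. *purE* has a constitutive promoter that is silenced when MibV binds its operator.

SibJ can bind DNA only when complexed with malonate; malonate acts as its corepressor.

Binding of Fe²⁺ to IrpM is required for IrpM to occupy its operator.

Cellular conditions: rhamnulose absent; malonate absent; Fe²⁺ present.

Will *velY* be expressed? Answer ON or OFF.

Malonate is absent, so SibJ is inactive.
With no repressor bound, *mibV* is transcribed.
So MibV is produced and active.
With repressor MibV bound, *purE* is not transcribed.
So PurE is not produced.
Fe²⁺ is present, so IrpM is active.
Rhamnulose is absent, so ZorW is active.
With repressor IrpM bound, *pexN* is not transcribed.
So PexN is not produced.
With no repressor bound, *lomU* is transcribed.
So LomU is produced and active.
No repressor is bound and LomU is active, so *purR* is transcribed.
So PurR is produced and active.
With repressor PurR bound, *gorJ* is not transcribed.
So GorJ is not produced.
Required activator GorJ is absent, so *velY* is not transcribed.

OFF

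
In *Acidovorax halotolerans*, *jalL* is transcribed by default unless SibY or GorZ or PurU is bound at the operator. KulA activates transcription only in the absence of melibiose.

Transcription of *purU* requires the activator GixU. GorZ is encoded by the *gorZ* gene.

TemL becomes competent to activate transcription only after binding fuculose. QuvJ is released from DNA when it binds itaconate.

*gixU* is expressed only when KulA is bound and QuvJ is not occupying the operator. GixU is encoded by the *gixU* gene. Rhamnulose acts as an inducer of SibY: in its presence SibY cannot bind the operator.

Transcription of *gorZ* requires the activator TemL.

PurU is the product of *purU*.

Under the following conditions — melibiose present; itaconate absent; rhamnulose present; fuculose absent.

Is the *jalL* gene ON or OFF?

Rhamnulose is present, so SibY is inactive.
Fuculose is absent, so TemL is inactive.
Required activator TemL is absent, so *gorZ* is not transcribed.
So GorZ is not produced.
Melibiose is present, so KulA is inactive.
Itaconate is absent, so QuvJ is active.
With repressor QuvJ bound, *gixU* is not transcribed.
So GixU is not produced.
Required activator GixU is absent, so *purU* is not transcribed.
So PurU is not produced.
With no repressor bound, *jalL* is transcribed.

ON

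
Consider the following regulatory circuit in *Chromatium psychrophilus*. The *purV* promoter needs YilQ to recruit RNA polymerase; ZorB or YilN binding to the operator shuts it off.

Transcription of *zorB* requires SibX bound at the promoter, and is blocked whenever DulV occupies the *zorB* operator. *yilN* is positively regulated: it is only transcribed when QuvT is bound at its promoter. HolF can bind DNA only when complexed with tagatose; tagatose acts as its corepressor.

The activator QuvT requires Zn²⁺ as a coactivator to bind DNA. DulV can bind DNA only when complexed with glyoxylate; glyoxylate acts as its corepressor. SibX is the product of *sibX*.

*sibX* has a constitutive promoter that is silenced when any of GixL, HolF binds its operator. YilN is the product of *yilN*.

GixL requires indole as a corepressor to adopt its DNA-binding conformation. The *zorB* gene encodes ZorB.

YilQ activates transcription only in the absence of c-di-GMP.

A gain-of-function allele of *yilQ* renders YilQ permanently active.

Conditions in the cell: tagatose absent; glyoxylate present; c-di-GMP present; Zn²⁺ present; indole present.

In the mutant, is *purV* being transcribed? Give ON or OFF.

Indole is present, so GixL is active.
Tagatose is absent, so HolF is inactive.
With repressor GixL bound, *sibX* is not transcribed.
So SibX is not produced.
Glyoxylate is present, so DulV is active.
With repressor DulV bound, *zorB* is not transcribed.
So ZorB is not produced.
Zn²⁺ is present, so QuvT is active.
No repressor is bound and QuvT is active, so *yilN* is transcribed.
So YilN is produced and active.
YilQ is constitutively active in this strain.
With repressor YilN bound, *purV* is not transcribed.

OFF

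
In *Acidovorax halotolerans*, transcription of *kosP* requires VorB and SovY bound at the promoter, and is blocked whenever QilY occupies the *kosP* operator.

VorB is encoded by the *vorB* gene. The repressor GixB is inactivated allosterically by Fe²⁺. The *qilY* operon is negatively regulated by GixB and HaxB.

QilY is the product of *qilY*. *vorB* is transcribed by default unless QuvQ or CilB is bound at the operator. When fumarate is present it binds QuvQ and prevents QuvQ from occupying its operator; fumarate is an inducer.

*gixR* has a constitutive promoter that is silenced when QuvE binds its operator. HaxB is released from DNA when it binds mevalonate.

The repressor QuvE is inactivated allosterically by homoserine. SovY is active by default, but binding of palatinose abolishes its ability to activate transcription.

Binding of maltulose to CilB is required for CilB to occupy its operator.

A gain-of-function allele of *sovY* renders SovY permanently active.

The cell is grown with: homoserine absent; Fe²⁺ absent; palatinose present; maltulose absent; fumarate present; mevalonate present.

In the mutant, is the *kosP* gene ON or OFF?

Fumarate is present, so QuvQ is inactive.
Maltulose is absent, so CilB is inactive.
With no repressor bound, *vorB* is transcribed.
So VorB is produced and active.
Fe²⁺ is absent, so GixB is active.
Mevalonate is present, so HaxB is inactive.
With repressor GixB bound, *qilY* is not transcribed.
So QilY is not produced.
SovY is constitutively active in this strain.
No repressor is bound and VorB and SovY are active, so *kosP* is transcribed.

ON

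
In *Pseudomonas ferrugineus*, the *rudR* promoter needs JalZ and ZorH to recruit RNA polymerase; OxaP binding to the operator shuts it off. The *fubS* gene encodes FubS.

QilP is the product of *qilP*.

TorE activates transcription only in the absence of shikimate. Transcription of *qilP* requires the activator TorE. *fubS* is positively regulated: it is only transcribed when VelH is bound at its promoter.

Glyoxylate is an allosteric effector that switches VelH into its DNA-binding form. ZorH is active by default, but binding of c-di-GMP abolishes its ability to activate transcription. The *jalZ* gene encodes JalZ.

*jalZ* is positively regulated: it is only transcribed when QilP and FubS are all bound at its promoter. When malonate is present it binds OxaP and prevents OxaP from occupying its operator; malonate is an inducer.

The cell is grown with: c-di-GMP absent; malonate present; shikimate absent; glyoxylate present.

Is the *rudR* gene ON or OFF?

Shikimate is absent, so TorE is active.
No repressor is bound and TorE is active, so *qilP* is transcribed.
So QilP is produced and active.
Glyoxylate is present, so VelH is active.
No repressor is bound and VelH is active, so *fubS* is transcribed.
So FubS is produced and active.
No repressor is bound and QilP and FubS are active, so *jalZ* is transcribed.
So JalZ is produced and active.
Malonate is present, so OxaP is inactive.
c-di-GMP is absent, so ZorH is active.
No repressor is bound and JalZ and ZorH are active, so *rudR* is transcribed.

ON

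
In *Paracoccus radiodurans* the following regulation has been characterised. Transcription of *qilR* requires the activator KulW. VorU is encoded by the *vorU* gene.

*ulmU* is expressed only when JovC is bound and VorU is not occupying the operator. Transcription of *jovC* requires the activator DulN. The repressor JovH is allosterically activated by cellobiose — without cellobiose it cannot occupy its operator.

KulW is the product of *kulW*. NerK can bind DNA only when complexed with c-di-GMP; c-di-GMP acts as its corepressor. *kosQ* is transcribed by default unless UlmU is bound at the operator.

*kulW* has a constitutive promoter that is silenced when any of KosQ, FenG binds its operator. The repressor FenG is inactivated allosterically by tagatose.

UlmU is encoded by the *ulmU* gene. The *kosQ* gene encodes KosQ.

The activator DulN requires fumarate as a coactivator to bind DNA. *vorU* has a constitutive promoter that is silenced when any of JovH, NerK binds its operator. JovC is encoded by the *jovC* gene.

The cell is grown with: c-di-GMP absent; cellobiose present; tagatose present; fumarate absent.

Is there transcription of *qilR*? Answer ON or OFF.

Fumarate is absent, so DulN is inactive.
Required activator DulN is absent, so *jovC* is not transcribed.
So JovC is not produced.
Cellobiose is present, so JovH is active.
c-di-GMP is absent, so NerK is inactive.
With repressor JovH bound, *vorU* is not transcribed.
So VorU is not produced.
Required activator JovC is absent, so *ulmU* is not transcribed.
So UlmU is not produced.
With no repressor bound, *kosQ* is transcribed.
So KosQ is produced and active.
Tagatose is present, so FenG is inactive.
With repressor KosQ bound, *kulW* is not transcribed.
So KulW is not produced.
Required activator KulW is absent, so *qilR* is not transcribed.

OFF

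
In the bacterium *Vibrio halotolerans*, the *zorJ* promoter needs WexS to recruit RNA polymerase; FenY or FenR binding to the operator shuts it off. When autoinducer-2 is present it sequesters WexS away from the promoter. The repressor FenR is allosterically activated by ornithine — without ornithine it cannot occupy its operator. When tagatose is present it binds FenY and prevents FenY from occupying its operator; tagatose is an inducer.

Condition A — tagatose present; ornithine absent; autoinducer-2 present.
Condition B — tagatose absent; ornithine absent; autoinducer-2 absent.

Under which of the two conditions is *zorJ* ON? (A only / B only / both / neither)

Condition A:
Tagatose is present, so FenY is inactive.
Ornithine is absent, so FenR is inactive.
Autoinducer-2 is present, so WexS is inactive.
Required activator WexS is absent, so *zorJ* is not transcribed.
→ *zorJ* is OFF in A.
Condition B:
Tagatose is absent, so FenY is active.
Ornithine is absent, so FenR is inactive.
Autoinducer-2 is absent, so WexS is active.
With repressor FenY bound, *zorJ* is not transcribed.
→ *zorJ* is OFF in B.

neither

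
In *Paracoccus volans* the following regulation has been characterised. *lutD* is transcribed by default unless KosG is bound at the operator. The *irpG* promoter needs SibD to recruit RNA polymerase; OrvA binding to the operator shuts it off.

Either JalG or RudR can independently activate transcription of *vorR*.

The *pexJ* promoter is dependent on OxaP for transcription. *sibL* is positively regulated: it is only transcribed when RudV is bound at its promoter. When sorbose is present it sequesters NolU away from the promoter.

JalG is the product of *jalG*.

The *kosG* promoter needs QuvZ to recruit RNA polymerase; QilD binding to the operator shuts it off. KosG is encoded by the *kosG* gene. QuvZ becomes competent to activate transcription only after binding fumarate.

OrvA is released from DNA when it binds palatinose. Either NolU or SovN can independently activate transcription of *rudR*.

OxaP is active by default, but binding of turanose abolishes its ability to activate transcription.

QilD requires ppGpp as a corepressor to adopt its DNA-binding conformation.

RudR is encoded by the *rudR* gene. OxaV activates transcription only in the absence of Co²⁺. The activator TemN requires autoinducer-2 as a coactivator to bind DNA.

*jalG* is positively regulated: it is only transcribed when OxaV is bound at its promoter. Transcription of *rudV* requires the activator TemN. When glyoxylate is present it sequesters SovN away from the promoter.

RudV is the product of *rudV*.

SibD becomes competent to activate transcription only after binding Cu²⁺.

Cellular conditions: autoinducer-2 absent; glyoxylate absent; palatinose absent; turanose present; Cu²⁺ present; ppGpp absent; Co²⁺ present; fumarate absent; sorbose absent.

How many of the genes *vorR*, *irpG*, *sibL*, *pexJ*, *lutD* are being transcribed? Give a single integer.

Co²⁺ is present, so OxaV is inactive.
Required activator OxaV is absent, so *jalG* is not transcribed.
So JalG is not produced.
Sorbose is absent, so NolU is active.
Glyoxylate is absent, so SovN is active.
Activator NolU is present, so *rudR* is transcribed.
So RudR is produced and active.
Activator RudR is present, so *vorR* is transcribed.
→ *vorR* is ON.
Cu²⁺ is present, so SibD is active.
Palatinose is absent, so OrvA is active.
With repressor OrvA bound, *irpG* is not transcribed.
→ *irpG* is OFF.
Autoinducer-2 is absent, so TemN is inactive.
Required activator TemN is absent, so *rudV* is not transcribed.
So RudV is not produced.
Required activator RudV is absent, so *sibL* is not transcribed.
→ *sibL* is OFF.
Turanose is present, so OxaP is inactive.
Required activator OxaP is absent, so *pexJ* is not transcribed.
→ *pexJ* is OFF.
ppGpp is absent, so QilD is inactive.
Fumarate is absent, so QuvZ is inactive.
Required activator QuvZ is absent, so *kosG* is not transcribed.
So KosG is not produced.
With no repressor bound, *lutD* is transcribed.
→ *lutD* is ON.
2 of the 5 genes are transcribed.

2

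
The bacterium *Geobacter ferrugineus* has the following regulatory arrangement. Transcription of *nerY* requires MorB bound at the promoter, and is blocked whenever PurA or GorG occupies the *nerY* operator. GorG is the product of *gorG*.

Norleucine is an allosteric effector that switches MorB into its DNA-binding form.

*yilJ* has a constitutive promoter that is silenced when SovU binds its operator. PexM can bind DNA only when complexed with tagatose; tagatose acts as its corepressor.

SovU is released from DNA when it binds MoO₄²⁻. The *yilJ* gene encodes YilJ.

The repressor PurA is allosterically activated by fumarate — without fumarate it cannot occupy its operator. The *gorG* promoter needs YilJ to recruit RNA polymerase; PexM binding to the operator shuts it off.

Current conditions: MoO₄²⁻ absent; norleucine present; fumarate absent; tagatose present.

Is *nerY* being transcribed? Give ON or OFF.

ON

Fumarate is absent, so PurA is inactive.
Norleucine is present, so MorB is active.
Tagatose is present, so PexM is active.
MoO₄²⁻ is absent, so SovU is active.
With repressor SovU bound, *yilJ* is not transcribed.
So YilJ is not produced.
With repressor PexM bound, *gorG* is not transcribed.
So GorG is not produced.
No repressor is bound and MorB is active, so *nerY* is transcribed.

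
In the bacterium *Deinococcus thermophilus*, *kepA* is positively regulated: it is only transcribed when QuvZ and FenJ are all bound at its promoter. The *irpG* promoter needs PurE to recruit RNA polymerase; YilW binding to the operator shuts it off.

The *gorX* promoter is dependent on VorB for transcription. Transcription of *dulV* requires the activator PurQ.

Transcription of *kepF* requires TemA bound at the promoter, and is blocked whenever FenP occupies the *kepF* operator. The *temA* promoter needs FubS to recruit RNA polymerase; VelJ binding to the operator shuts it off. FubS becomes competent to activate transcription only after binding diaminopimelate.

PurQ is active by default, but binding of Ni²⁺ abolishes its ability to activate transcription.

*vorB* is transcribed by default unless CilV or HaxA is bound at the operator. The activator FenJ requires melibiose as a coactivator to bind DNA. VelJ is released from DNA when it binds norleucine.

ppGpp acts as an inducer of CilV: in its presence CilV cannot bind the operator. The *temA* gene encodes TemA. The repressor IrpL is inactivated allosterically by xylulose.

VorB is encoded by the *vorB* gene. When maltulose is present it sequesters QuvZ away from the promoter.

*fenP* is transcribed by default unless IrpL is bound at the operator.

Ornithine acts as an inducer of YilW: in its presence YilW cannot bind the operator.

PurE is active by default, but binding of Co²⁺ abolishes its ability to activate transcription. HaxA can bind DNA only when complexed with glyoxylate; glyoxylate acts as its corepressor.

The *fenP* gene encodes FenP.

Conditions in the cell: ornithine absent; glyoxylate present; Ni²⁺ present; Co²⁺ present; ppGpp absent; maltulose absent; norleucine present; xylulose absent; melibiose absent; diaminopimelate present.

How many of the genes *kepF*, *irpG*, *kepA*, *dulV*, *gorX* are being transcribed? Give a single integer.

1

Xylulose is absent, so IrpL is active.
With repressor IrpL bound, *fenP* is not transcribed.
So FenP is not produced.
Norleucine is present, so VelJ is inactive.
Diaminopimelate is present, so FubS is active.
No repressor is bound and FubS is active, so *temA* is transcribed.
So TemA is produced and active.
No repressor is bound and TemA is active, so *kepF* is transcribed.
→ *kepF* is ON.
Co²⁺ is present, so PurE is inactive.
Ornithine is absent, so YilW is active.
With repressor YilW bound, *irpG* is not transcribed.
→ *irpG* is OFF.
Maltulose is absent, so QuvZ is active.
Melibiose is absent, so FenJ is inactive.
Required activator FenJ is absent, so *kepA* is not transcribed.
→ *kepA* is OFF.
Ni²⁺ is present, so PurQ is inactive.
Required activator PurQ is absent, so *dulV* is not transcribed.
→ *dulV* is OFF.
ppGpp is absent, so CilV is active.
Glyoxylate is present, so HaxA is active.
With repressor CilV bound, *vorB* is not transcribed.
So VorB is not produced.
Required activator VorB is absent, so *gorX* is not transcribed.
→ *gorX* is OFF.
1 of the 5 genes is transcribed.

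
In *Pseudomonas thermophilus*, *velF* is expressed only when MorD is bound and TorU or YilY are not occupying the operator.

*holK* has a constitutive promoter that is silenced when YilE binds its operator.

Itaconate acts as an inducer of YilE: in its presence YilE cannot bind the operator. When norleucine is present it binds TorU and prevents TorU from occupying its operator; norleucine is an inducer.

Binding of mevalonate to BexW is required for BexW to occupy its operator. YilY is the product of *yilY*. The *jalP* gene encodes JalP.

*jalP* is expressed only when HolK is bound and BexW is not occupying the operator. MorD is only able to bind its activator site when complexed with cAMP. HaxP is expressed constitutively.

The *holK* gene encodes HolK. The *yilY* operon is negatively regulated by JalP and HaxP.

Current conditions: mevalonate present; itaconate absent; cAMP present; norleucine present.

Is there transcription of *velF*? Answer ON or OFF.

Norleucine is present, so TorU is inactive.
Itaconate is absent, so YilE is active.
With repressor YilE bound, *holK* is not transcribed.
So HolK is not produced.
Mevalonate is present, so BexW is active.
With repressor BexW bound, *jalP* is not transcribed.
So JalP is not produced.
HaxP is produced constitutively and is active.
With repressor HaxP bound, *yilY* is not transcribed.
So YilY is not produced.
cAMP is present, so MorD is active.
No repressor is bound and MorD is active, so *velF* is transcribed.

ON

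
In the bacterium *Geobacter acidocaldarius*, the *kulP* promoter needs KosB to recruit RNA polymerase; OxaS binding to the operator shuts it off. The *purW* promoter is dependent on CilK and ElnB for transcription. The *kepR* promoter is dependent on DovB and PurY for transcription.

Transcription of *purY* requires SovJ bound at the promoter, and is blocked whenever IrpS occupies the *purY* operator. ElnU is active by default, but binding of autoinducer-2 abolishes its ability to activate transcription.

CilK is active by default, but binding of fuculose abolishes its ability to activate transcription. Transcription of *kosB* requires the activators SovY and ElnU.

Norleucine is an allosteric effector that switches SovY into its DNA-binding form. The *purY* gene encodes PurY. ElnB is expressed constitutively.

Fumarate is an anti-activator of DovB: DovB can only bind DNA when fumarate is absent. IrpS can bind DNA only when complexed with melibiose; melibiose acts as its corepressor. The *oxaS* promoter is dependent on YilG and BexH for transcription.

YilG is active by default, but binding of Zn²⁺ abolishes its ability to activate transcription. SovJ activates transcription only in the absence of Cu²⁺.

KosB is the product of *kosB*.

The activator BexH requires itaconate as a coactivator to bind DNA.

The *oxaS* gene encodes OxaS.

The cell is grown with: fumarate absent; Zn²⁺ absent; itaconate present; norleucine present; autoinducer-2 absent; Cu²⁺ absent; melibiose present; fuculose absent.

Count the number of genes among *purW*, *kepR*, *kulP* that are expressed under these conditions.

Fuculose is absent, so CilK is active.
ElnB is produced constitutively and is active.
No repressor is bound and CilK and ElnB are active, so *purW* is transcribed.
→ *purW* is ON.
Fumarate is absent, so DovB is active.
Cu²⁺ is absent, so SovJ is active.
Melibiose is present, so IrpS is active.
With repressor IrpS bound, *purY* is not transcribed.
So PurY is not produced.
Required activator PurY is absent, so *kepR* is not transcribed.
→ *kepR* is OFF.
Zn²⁺ is absent, so YilG is active.
Itaconate is present, so BexH is active.
No repressor is bound and YilG and BexH are active, so *oxaS* is transcribed.
So OxaS is produced and active.
Norleucine is present, so SovY is active.
Autoinducer-2 is absent, so ElnU is active.
No repressor is bound and SovY and ElnU are active, so *kosB* is transcribed.
So KosB is produced and active.
With repressor OxaS bound, *kulP* is not transcribed.
→ *kulP* is OFF.
1 of the 3 genes is transcribed.

1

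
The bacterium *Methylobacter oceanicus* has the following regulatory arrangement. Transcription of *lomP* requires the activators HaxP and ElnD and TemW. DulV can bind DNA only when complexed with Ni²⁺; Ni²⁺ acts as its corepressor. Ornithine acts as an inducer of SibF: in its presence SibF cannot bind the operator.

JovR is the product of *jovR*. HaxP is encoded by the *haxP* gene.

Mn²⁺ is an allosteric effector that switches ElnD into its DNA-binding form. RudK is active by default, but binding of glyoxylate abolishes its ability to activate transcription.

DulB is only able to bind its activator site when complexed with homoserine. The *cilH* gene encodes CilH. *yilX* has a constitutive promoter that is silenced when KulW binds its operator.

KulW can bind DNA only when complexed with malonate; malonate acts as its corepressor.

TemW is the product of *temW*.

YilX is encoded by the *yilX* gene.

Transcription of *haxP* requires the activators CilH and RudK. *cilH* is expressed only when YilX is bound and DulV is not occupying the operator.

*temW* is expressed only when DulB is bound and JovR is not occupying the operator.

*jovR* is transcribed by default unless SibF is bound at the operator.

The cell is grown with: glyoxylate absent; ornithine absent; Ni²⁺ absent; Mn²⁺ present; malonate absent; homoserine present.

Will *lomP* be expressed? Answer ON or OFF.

ON

Malonate is absent, so KulW is inactive.
With no repressor bound, *yilX* is transcribed.
So YilX is produced and active.
Ni²⁺ is absent, so DulV is inactive.
No repressor is bound and YilX is active, so *cilH* is transcribed.
So CilH is produced and active.
Glyoxylate is absent, so RudK is active.
No repressor is bound and CilH and RudK are active, so *haxP* is transcribed.
So HaxP is produced and active.
Mn²⁺ is present, so ElnD is active.
Ornithine is absent, so SibF is active.
With repressor SibF bound, *jovR* is not transcribed.
So JovR is not produced.
Homoserine is present, so DulB is active.
No repressor is bound and DulB is active, so *temW* is transcribed.
So TemW is produced and active.
No repressor is bound and HaxP and ElnD and TemW are active, so *lomP* is transcribed.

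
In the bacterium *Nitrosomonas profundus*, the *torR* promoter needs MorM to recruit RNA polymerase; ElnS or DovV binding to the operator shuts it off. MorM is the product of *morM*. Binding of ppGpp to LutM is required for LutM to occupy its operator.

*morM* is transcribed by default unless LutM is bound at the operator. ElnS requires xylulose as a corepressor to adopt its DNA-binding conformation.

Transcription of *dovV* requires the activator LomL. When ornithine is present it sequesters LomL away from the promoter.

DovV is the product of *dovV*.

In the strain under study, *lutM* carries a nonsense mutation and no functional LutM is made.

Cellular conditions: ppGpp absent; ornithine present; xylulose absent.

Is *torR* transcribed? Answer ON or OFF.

Xylulose is absent, so ElnS is inactive.
Ornithine is present, so LomL is inactive.
Required activator LomL is absent, so *dovV* is not transcribed.
So DovV is not produced.
LutM is non-functional in this strain, so it has no effect.
With no repressor bound, *morM* is transcribed.
So MorM is produced and active.
No repressor is bound and MorM is active, so *torR* is transcribed.

ON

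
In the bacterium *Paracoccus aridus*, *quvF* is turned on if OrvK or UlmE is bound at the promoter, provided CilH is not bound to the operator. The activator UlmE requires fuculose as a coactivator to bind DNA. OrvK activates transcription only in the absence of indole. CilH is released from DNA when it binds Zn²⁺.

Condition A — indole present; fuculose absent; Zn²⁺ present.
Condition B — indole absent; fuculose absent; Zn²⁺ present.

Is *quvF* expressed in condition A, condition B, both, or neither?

B only

Condition A:
Indole is present, so OrvK is inactive.
Fuculose is absent, so UlmE is inactive.
Zn²⁺ is present, so CilH is inactive.
No activator is available at the *quvF* promoter, so *quvF* is not transcribed.
→ *quvF* is OFF in A.
Condition B:
Indole is absent, so OrvK is active.
Fuculose is absent, so UlmE is inactive.
Zn²⁺ is present, so CilH is inactive.
Activator OrvK is present, so *quvF* is transcribed.
→ *quvF* is ON in B.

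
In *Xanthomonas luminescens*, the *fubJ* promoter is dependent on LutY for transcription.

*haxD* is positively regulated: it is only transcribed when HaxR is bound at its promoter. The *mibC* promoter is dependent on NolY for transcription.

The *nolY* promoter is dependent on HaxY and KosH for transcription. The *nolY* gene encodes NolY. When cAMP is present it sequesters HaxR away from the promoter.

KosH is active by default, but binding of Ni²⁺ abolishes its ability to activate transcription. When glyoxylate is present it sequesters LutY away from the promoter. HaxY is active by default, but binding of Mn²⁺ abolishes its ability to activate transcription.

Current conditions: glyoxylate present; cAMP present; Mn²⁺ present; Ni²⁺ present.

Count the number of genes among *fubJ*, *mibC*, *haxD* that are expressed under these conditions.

0

Glyoxylate is present, so LutY is inactive.
Required activator LutY is absent, so *fubJ* is not transcribed.
→ *fubJ* is OFF.
Mn²⁺ is present, so HaxY is inactive.
Ni²⁺ is present, so KosH is inactive.
Required activator HaxY is absent, so *nolY* is not transcribed.
So NolY is not produced.
Required activator NolY is absent, so *mibC* is not transcribed.
→ *mibC* is OFF.
cAMP is present, so HaxR is inactive.
Required activator HaxR is absent, so *haxD* is not transcribed.
→ *haxD* is OFF.
0 of the 3 genes are transcribed.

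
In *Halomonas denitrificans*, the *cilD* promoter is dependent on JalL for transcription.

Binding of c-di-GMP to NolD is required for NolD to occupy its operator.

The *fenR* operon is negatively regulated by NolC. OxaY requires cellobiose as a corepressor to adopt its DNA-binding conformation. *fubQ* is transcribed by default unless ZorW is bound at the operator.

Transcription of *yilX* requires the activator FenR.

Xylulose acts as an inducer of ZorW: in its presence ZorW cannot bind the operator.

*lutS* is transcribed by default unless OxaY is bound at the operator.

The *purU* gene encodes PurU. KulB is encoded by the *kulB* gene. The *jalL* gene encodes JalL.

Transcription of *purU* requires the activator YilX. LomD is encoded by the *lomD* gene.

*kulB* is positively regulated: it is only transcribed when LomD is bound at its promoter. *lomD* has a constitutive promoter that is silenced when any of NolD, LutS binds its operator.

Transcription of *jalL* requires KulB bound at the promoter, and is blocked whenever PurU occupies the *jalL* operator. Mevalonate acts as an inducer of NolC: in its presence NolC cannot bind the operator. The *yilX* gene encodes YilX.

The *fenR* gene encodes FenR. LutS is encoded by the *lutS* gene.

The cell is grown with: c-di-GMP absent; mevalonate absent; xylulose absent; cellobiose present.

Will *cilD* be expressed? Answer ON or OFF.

Mevalonate is absent, so NolC is active.
With repressor NolC bound, *fenR* is not transcribed.
So FenR is not produced.
Required activator FenR is absent, so *yilX* is not transcribed.
So YilX is not produced.
Required activator YilX is absent, so *purU* is not transcribed.
So PurU is not produced.
c-di-GMP is absent, so NolD is inactive.
Cellobiose is present, so OxaY is active.
With repressor OxaY bound, *lutS* is not transcribed.
So LutS is not produced.
With no repressor bound, *lomD* is transcribed.
So LomD is produced and active.
No repressor is bound and LomD is active, so *kulB* is transcribed.
So KulB is produced and active.
No repressor is bound and KulB is active, so *jalL* is transcribed.
So JalL is produced and active.
No repressor is bound and JalL is active, so *cilD* is transcribed.

ON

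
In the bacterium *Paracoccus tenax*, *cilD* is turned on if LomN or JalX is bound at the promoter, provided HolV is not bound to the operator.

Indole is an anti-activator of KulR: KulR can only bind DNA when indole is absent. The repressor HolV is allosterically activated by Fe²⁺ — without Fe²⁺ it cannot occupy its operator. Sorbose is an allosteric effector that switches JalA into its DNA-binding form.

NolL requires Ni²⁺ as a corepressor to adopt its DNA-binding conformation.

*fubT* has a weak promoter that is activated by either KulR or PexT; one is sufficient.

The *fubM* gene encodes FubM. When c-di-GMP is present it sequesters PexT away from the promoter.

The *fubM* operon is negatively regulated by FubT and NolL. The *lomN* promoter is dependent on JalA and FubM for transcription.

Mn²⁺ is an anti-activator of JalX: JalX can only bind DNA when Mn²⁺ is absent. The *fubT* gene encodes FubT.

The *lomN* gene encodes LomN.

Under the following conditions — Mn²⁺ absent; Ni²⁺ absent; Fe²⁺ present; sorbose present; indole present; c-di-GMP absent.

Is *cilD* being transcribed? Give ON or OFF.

OFF

Sorbose is present, so JalA is active.
Indole is present, so KulR is inactive.
c-di-GMP is absent, so PexT is active.
Activator PexT is present, so *fubT* is transcribed.
So FubT is produced and active.
Ni²⁺ is absent, so NolL is inactive.
With repressor FubT bound, *fubM* is not transcribed.
So FubM is not produced.
Required activator FubM is absent, so *lomN* is not transcribed.
So LomN is not produced.
Mn²⁺ is absent, so JalX is active.
Fe²⁺ is present, so HolV is active.
With repressor HolV bound, *cilD* is not transcribed.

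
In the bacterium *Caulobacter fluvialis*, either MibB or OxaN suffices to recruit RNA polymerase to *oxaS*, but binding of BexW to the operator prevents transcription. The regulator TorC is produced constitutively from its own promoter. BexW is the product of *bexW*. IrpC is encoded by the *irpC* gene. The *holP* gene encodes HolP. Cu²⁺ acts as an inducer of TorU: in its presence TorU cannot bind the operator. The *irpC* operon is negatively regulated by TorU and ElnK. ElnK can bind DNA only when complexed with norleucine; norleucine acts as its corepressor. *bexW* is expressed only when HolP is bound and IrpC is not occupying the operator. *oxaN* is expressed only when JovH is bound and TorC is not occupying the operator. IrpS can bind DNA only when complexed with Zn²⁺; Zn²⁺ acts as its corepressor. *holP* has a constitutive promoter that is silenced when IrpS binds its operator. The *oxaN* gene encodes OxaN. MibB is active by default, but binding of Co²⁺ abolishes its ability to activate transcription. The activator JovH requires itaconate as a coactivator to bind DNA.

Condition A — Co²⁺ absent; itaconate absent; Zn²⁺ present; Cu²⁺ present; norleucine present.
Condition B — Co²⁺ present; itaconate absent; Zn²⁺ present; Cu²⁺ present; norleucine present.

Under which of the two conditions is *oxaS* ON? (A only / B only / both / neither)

Condition A:
Co²⁺ is absent, so MibB is active.
Itaconate is absent, so JovH is inactive.
TorC is produced constitutively and is active.
With repressor TorC bound, *oxaN* is not transcribed.
So OxaN is not produced.
Zn²⁺ is present, so IrpS is active.
With repressor IrpS bound, *holP* is not transcribed.
So HolP is not produced.
Cu²⁺ is present, so TorU is inactive.
Norleucine is present, so ElnK is active.
With repressor ElnK bound, *irpC* is not transcribed.
So IrpC is not produced.
Required activator HolP is absent, so *bexW* is not transcribed.
So BexW is not produced.
Activator MibB is present, so *oxaS* is transcribed.
→ *oxaS* is ON in A.
Condition B:
Co²⁺ is present, so MibB is inactive.
Itaconate is absent, so JovH is inactive.
TorC is produced constitutively and is active.
With repressor TorC bound, *oxaN* is not transcribed.
So OxaN is not produced.
Zn²⁺ is present, so IrpS is active.
With repressor IrpS bound, *holP* is not transcribed.
So HolP is not produced.
Cu²⁺ is present, so TorU is inactive.
Norleucine is present, so ElnK is active.
With repressor ElnK bound, *irpC* is not transcribed.
So IrpC is not produced.
Required activator HolP is absent, so *bexW* is not transcribed.
So BexW is not produced.
No activator is available at the *oxaS* promoter, so *oxaS* is not transcribed.
→ *oxaS* is OFF in B.

A only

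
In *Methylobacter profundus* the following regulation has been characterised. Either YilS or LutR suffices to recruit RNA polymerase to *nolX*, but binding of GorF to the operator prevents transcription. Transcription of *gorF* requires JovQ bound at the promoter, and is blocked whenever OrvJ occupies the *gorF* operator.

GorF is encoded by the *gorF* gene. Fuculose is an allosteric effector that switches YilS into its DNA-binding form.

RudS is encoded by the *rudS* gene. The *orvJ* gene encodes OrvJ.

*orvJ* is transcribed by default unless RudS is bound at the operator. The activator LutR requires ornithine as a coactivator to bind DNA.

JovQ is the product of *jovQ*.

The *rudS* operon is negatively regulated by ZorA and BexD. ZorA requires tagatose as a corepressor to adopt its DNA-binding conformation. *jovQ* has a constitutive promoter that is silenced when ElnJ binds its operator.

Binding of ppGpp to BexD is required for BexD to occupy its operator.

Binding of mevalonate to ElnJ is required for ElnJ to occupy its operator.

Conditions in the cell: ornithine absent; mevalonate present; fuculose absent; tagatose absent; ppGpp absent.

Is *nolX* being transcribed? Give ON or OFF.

Fuculose is absent, so YilS is inactive.
Tagatose is absent, so ZorA is inactive.
ppGpp is absent, so BexD is inactive.
With no repressor bound, *rudS* is transcribed.
So RudS is produced and active.
With repressor RudS bound, *orvJ* is not transcribed.
So OrvJ is not produced.
Mevalonate is present, so ElnJ is active.
With repressor ElnJ bound, *jovQ* is not transcribed.
So JovQ is not produced.
Required activator JovQ is absent, so *gorF* is not transcribed.
So GorF is not produced.
Ornithine is absent, so LutR is inactive.
No activator is available at the *nolX* promoter, so *nolX* is not transcribed.

OFF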